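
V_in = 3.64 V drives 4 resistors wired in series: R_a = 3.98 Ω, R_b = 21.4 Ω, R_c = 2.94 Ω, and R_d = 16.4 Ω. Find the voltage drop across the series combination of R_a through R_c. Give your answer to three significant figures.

V ≈ 2.31 V

Series total: ΣR = 3.98 + 21.4 + 2.94 + 16.4 = 44.72 Ω.
R_{R_a..R_c} = 3.98 + 21.4 + 2.94 = 28.32 Ω.
V = V_in · R/ΣR = 3.64 × 0.6333 = 2.305 V.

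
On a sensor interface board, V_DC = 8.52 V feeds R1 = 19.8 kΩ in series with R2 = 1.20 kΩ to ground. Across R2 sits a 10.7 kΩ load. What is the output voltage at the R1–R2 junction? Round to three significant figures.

The load sits in parallel with R2, giving an effective lower resistance R2' = R2·R_L/(R2+R_L) = 1.079 kΩ.
Voltage divider with the loaded lower leg: V_out = 8.52 × 1.079/(19.8 + 1.079) = 8.52 × 0.05168 = 0.4403 V.

V_out ≈ 0.440 V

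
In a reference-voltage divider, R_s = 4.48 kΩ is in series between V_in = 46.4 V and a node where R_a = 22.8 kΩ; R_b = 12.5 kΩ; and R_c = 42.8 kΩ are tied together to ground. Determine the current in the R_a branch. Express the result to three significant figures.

I ≈ 1.23 mA

Equivalent of the parallel group: R_p = 6.792 kΩ.
Node voltage V_A = V_in · R_p/(R_s + R_p) = 46.4 × 0.6026 = 27.96 V.
Branch current I = V_A/R_a = 27.96/22.8 = 1.226 mA.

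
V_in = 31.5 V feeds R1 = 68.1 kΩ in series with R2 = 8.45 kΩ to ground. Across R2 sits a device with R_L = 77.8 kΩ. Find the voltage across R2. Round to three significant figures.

V_out ≈ 3.17 V

First combine the lower leg with the load: R2 ‖ R_L = 7.622 kΩ.
Voltage divider with the loaded lower leg: V_out = 31.5 × 7.622/(68.1 + 7.622) = 31.5 × 0.1007 = 3.171 V.
(Unloaded it would be 3.48 V; the load pulls it down.)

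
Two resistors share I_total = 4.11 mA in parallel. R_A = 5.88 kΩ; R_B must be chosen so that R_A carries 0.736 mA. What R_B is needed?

R_B ≈ 1.28 kΩ

Two-branch current divider: I_A = I_total · R_B/(R_A + R_B).
With f = 0.1791, R_B = R_A · f/(1−f) = 5.88 × 0.2181 = 1.283 kΩ.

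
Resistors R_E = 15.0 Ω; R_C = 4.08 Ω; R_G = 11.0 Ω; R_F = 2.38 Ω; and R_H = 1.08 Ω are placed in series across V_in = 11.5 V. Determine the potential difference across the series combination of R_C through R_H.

Series total: ΣR = 15.0 + 4.08 + 11.0 + 2.38 + 1.08 = 33.54 Ω.
R_{R_C..R_H} = 4.08 + 11.0 + 2.38 + 1.08 = 18.54 Ω.
V = V_in · R/ΣR = 11.5 × 0.5528 = 6.357 V.

V ≈ 6.36 V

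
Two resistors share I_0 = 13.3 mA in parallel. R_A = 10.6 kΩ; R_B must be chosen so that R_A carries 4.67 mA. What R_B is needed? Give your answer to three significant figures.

In a two-way split, I_A/I_0 = R_B/(R_A + R_B).
With f = 0.3511, R_B = R_A · f/(1−f) = 10.6 × 0.5411 = 5.736 kΩ.

R_B ≈ 5.74 kΩ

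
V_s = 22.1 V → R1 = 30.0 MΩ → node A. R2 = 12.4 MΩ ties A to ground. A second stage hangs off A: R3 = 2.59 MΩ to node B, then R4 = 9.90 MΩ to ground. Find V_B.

V_B ≈ 3.01 V

Looking into the second stage from A: R3 + R4 = 12.49 MΩ appears in parallel with R2.
R2 ‖ (R3+R4) = 6.222 MΩ.
V_A = 22.1 × 6.222/(30.0 + 6.222) = 3.796 V.
Stage 2 is unloaded, so V_B = V_A · R4/(R3+R4) = 3.796 × 9.90/12.49 = 3.009 V.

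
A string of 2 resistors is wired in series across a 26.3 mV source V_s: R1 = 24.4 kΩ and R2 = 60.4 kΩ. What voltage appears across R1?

V ≈ 7.57 mV

Total series resistance ΣR = 24.4 + 60.4 = 84.80 kΩ.
Voltage divider: V = V_s · (24.40 / 84.80) = 26.3 × 0.2877 = 7.567 mV.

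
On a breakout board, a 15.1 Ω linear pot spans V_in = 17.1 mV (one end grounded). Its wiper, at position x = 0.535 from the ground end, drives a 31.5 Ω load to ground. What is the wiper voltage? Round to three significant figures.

The pot divides into 7.021 Ω above the wiper and 8.079 Ω below.
Lower segment in parallel with the load: 8.079 ‖ 31.5 = 6.430 Ω.
Then V_out = V_in · 6.430/(7.021 + 6.430) = 8.174 mV.
(Unloaded: V_out = x·V_in = 9.15 mV.)

V_out ≈ 8.17 mV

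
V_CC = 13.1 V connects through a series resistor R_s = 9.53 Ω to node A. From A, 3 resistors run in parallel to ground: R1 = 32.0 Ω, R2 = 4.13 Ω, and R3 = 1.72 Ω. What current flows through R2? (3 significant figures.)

Equivalent of the parallel group: R_p = 1.170 Ω.
Node voltage V_A = V_CC · R_p/(R_s + R_p) = 13.1 × 0.1093 = 1.432 V.
Branch current I = V_A/R2 = 1.432/4.13 = 0.3468 A.
(Equivalently: I_total = 1.224 A, then current-divider fraction G_k/ΣG = 0.2833.)

I ≈ 0.347 A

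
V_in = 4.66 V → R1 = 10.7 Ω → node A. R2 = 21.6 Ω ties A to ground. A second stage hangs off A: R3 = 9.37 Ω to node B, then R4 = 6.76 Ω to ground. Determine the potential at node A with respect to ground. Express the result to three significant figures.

The second stage (R3 + R4 = 16.13 Ω) loads node A in parallel with R2.
R2 ‖ (R3+R4) = 9.234 Ω.
V_A = 4.66 × 9.234/(10.7 + 9.234) = 2.159 V.

V_A ≈ 2.16 V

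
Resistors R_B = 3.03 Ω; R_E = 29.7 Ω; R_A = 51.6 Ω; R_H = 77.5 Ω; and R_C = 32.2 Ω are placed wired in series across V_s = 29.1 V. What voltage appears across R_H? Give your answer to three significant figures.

V ≈ 11.6 V

Total series resistance ΣR = 3.03 + 29.7 + 51.6 + 77.5 + 32.2 = 194.0 Ω.
V = V_s · R/ΣR = 29.1 × 0.3994 = 11.62 V.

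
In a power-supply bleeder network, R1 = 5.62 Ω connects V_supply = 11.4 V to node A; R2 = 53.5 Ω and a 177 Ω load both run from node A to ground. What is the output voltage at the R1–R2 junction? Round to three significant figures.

V_out ≈ 10.0 V

R2 ‖ R_L = (53.5 × 177)/(53.5 + 177) = 41.08 Ω.
Then V_out = V_supply · R2'/(R1 + R2') = 11.4 × 41.08/46.70 = 10.03 V.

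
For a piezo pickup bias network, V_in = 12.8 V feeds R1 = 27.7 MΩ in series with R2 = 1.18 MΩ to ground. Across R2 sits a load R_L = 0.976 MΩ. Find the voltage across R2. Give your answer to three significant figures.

The load sits in parallel with R2, giving an effective lower resistance R2' = R2·R_L/(R2+R_L) = 0.5342 MΩ.
Then V_out = V_in · R2'/(R1 + R2') = 12.8 × 0.5342/28.23 = 0.2422 V.

V_out ≈ 0.242 V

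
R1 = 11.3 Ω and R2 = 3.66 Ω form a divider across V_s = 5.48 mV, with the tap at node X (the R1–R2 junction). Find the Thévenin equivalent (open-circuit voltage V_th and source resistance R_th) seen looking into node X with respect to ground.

V_th is the unloaded tap voltage: V_s · R2/(R1+R2) = 5.48 × 0.2447 = 1.341 mV.
Zeroing V_s shorts the top of R1 to ground, so R_th = R1 ‖ R2 = 2.765 Ω.

V_th ≈ 1.34 mV, R_th ≈ 2.76 Ω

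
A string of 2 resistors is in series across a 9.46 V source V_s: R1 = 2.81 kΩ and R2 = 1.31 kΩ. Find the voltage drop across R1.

Series total: ΣR = 2.81 + 1.31 = 4.120 kΩ.
V = V_s · R/ΣR = 9.46 × 0.6820 = 6.452 V.

V ≈ 6.45 V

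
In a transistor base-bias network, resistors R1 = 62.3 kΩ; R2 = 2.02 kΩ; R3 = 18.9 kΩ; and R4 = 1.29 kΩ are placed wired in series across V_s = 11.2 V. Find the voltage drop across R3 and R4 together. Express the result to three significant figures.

Total series resistance ΣR = 62.3 + 2.02 + 18.9 + 1.29 = 84.51 kΩ.
R_{R3..R4} = 18.9 + 1.29 = 20.19 kΩ.
By the voltage-divider rule, V = 11.2 × 20.19/84.51 = 2.676 V.

V ≈ 2.68 V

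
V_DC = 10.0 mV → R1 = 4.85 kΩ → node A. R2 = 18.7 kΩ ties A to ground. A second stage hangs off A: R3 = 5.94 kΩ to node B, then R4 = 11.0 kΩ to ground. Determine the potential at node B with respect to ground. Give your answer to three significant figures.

Looking into the second stage from A: R3 + R4 = 16.94 kΩ appears in parallel with R2.
R2 ‖ (R3+R4) = 8.888 kΩ.
V_A = 10.0 × 8.888/(4.85 + 8.888) = 6.470 mV.
Stage 2 is unloaded, so V_B = V_A · R4/(R3+R4) = 6.470 × 11.0/16.94 = 4.201 mV.

V_B ≈ 4.20 mV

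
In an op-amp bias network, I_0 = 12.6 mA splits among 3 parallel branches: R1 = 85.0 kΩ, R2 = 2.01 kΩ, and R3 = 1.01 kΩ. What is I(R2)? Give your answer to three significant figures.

I ≈ 4.18 mA

Total conductance ΣG = 1/85.0 + 1/2.01 + 1/1.01 = 1.499 (units of 1/kΩ).
By the current-divider rule, I = I_0 · G_k/ΣG = 12.6 × 0.3318 = 4.181 mA.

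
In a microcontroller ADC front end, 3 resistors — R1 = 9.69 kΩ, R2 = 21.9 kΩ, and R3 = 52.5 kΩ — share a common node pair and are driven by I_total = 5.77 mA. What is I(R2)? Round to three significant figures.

I ≈ 1.57 mA

Conductances: ΣG = 1/9.69 + 1/21.9 + 1/52.5 = 0.1679 (1/kΩ).
Current divider: I(R2) = I_total · G_k/ΣG = 5.77 × (0.04566/0.1679) = 5.77 × 0.2719 = 1.569 mA.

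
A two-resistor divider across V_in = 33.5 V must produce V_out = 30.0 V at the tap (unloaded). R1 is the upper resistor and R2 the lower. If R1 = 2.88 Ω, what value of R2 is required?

R2 ≈ 24.7 Ω

Required fraction k = V_out/V_in = 0.8955.
Rearranging, R2 = R1·k/(1−k) = 2.88 × 8.571 = 24.69 Ω.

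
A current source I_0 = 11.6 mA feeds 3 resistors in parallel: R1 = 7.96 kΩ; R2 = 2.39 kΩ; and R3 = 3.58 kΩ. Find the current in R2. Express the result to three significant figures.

Total conductance ΣG = 1/7.96 + 1/2.39 + 1/3.58 = 0.8234 (units of 1/kΩ).
By the current-divider rule, I = I_0 · G_k/ΣG = 11.6 × 0.5082 = 5.895 mA.

I ≈ 5.89 mA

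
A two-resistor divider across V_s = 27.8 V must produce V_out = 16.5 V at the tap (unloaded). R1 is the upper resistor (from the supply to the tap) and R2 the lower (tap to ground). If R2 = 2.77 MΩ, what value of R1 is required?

R1 ≈ 1.90 MΩ

Required fraction k = V_out/V_s = 0.5935.
So R1 = R2 · (V_s/V_out − 1) = 2.77 × (27.8/16.5 − 1) = 2.77 × 0.6848 = 1.897 MΩ.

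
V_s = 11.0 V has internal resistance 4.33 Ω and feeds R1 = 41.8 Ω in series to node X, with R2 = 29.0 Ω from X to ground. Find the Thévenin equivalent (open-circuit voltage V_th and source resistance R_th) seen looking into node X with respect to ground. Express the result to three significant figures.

V_th ≈ 4.25 V, R_th ≈ 17.8 Ω

R1' = 4.33 + 41.8 = 46.13 Ω (source resistance + R1).
V_th is the unloaded tap voltage: V_s · R2/(R1'+R2) = 11.0 × 0.3860 = 4.246 V.
Looking into X with the source shorted: R_th = R1'·R2/(R1'+R2) = 46.13 × 29.0/75.13 = 17.81 Ω.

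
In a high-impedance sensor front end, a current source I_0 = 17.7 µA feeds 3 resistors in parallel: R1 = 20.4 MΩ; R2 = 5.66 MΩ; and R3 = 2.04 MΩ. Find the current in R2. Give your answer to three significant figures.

Conductances: ΣG = 1/20.4 + 1/5.66 + 1/2.04 = 0.7159 (1/MΩ).
R2 takes the fraction G_k/ΣG = 0.1767/0.7159 = 0.2468, so I = 17.7 × 0.2468 = 4.368 µA.

I ≈ 4.37 µA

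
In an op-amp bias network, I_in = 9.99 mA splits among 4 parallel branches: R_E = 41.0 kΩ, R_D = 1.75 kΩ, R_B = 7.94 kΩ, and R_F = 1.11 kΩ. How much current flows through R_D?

ΣG = 1/41.0 + 1/1.75 + 1/7.94 + 1/1.11 = 1.623.
By the current-divider rule, I = I_in · G_k/ΣG = 9.99 × 0.3522 = 3.518 mA.

I ≈ 3.52 mA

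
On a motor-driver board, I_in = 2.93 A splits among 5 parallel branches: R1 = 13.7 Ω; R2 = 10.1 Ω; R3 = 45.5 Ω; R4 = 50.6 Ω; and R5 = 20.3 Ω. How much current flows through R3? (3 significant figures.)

Total conductance ΣG = 1/13.7 + 1/10.1 + 1/45.5 + 1/50.6 + 1/20.3 = 0.2630 (units of 1/Ω).
Current divider: I(R3) = I_in · G_k/ΣG = 2.93 × (0.02198/0.2630) = 2.93 × 0.08357 = 0.2448 A.

I ≈ 0.245 A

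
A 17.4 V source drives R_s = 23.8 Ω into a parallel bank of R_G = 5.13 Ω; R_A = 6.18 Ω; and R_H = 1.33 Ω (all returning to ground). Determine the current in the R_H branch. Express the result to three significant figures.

I ≈ 0.478 A

Parallel bank: R_p = 1/(1/5.13 + 1/6.18 + 1/1.33) = 0.9020 Ω.
V_A by voltage divider: V_A = 17.4 × 0.9020/(23.8 + 0.9020) = 0.6354 V.
I(R_H) = V_A / R_H = 0.6354/1.33 = 0.4777 A.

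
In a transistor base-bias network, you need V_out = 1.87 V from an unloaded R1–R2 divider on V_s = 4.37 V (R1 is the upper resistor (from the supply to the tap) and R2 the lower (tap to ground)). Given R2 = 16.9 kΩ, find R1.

V_out/V_s = R2/(R1+R2) = 0.4279.
Rearranging, R1 = R2·(1−k)/k = 16.9 × 1.337 = 22.59 kΩ.

R1 ≈ 22.6 kΩ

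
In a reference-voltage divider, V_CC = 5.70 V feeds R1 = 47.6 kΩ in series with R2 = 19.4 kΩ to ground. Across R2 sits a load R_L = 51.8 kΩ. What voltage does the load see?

The load sits in parallel with R2, giving an effective lower resistance R2' = R2·R_L/(R2+R_L) = 14.11 kΩ.
Voltage divider with the loaded lower leg: V_out = 5.70 × 14.11/(47.6 + 14.11) = 5.70 × 0.2287 = 1.304 V.

V_out ≈ 1.30 V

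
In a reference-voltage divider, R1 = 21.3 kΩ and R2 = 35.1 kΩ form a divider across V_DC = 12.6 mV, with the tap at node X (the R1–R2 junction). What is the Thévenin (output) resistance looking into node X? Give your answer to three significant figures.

Zeroing V_DC shorts the top of R1 to ground, so R_th = R1 ‖ R2 = 13.26 kΩ.

R_th ≈ 13.3 kΩ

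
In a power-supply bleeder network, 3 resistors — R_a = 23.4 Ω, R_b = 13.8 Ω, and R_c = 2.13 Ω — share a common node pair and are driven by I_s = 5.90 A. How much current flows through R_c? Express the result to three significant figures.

Conductances: ΣG = 1/23.4 + 1/13.8 + 1/2.13 = 0.5847 (1/Ω).
By the current-divider rule, I = I_s · G_k/ΣG = 5.90 × 0.8030 = 4.738 A.

I ≈ 4.74 A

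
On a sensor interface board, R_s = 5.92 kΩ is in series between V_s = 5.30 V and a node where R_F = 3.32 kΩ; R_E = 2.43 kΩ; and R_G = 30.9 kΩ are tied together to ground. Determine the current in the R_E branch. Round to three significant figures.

I ≈ 0.403 mA

Parallel bank: R_p = 1/(1/3.32 + 1/2.43 + 1/30.9) = 1.342 kΩ.
V_A = 5.30 × 1.342/7.262 = 0.9795 V.
Branch current I = V_A/R_E = 0.9795/2.43 = 0.4031 mA.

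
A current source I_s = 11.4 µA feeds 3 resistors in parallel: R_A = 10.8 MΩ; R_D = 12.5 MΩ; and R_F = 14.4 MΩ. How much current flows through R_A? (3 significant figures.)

I ≈ 4.36 µA

ΣG = 1/10.8 + 1/12.5 + 1/14.4 = 0.2420.
Current divider: I(R_A) = I_s · G_k/ΣG = 11.4 × (0.09259/0.2420) = 11.4 × 0.3826 = 4.361 µA.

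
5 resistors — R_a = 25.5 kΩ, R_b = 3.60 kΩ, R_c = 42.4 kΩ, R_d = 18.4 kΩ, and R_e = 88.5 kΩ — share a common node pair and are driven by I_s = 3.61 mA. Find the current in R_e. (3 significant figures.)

ΣG = 1/25.5 + 1/3.60 + 1/42.4 + 1/18.4 + 1/88.5 = 0.4062.
Current divider: I(R_e) = I_s · G_k/ΣG = 3.61 × (0.01130/0.4062) = 3.61 × 0.02782 = 0.1004 mA.

I ≈ 0.100 mA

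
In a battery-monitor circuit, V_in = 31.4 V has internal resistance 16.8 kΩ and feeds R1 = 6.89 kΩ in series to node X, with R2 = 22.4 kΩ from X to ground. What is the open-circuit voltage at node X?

R1' = 16.8 + 6.89 = 23.69 kΩ (source resistance + R1).
With X open, the divider is unloaded: V_th = 31.4 × 22.4/46.09 = 15.26 V.

V_th ≈ 15.3 V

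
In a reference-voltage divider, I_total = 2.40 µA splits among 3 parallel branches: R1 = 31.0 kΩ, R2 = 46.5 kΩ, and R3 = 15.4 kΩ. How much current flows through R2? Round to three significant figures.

I ≈ 0.435 µA

Total conductance ΣG = 1/31.0 + 1/46.5 + 1/15.4 = 0.1187 (units of 1/kΩ).
By the current-divider rule, I = I_total · G_k/ΣG = 2.40 × 0.1812 = 0.4348 µA.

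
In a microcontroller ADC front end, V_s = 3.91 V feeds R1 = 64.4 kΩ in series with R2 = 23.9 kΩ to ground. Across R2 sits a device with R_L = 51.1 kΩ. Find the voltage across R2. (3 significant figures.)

V_out ≈ 0.789 V

R2 ‖ R_L = (23.9 × 51.1)/(23.9 + 51.1) = 16.28 kΩ.
Then V_out = V_s · R2'/(R1 + R2') = 3.91 × 16.28/80.68 = 0.7891 V.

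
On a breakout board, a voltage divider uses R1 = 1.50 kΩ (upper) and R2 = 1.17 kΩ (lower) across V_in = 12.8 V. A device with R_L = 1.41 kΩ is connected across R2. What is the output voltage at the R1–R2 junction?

The load sits in parallel with R2, giving an effective lower resistance R2' = R2·R_L/(R2+R_L) = 0.6394 kΩ.
Now apply the divider: V_out = 12.8 × 0.2989 = 3.826 V.
(Unloaded it would be 5.61 V; the load pulls it down.)

V_out ≈ 3.83 V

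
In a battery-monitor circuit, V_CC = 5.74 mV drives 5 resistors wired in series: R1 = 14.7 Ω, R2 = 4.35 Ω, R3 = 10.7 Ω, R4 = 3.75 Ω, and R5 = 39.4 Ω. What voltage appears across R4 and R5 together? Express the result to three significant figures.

V ≈ 3.40 mV

ΣR = 14.7 + 4.35 + 10.7 + 3.75 + 39.4 = 72.90 Ω.
R_{R4..R5} = 3.75 + 39.4 = 43.15 Ω.
By the voltage-divider rule, V = 5.74 × 43.15/72.90 = 3.398 mV.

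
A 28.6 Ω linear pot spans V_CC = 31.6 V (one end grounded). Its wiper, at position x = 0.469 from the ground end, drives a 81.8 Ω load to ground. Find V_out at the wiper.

The pot divides into 15.19 Ω above the wiper and 13.41 Ω below.
Lower segment in parallel with the load: 13.41 ‖ 81.8 = 11.52 Ω.
Then V_out = V_CC · 11.52/(15.19 + 11.52) = 13.63 V.

V_out ≈ 13.6 V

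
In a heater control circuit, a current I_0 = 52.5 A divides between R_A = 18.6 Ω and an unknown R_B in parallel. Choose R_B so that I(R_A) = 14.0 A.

The fraction through R_A equals R_B/(R_A+R_B).
With f = 0.2667, R_B = R_A · f/(1−f) = 18.6 × 0.3636 = 6.764 Ω.

R_B ≈ 6.76 Ω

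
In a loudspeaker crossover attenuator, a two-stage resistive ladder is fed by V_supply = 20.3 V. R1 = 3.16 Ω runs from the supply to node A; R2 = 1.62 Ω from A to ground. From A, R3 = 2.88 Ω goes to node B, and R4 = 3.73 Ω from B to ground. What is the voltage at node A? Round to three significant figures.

V_A ≈ 5.92 V

The second stage (R3 + R4 = 6.610 Ω) loads node A in parallel with R2.
Effective lower resistance at A: R2 ‖ 6.610 = 1.301 Ω.
So V_A = 20.3 × 0.2917 = 5.921 V.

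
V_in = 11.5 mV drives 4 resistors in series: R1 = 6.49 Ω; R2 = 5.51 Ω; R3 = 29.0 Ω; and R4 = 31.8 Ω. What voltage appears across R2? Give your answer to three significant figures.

Series total: ΣR = 6.49 + 5.51 + 29.0 + 31.8 = 72.80 Ω.
Voltage divider: V = V_in · (5.510 / 72.80) = 11.5 × 0.07569 = 0.8704 mV.

V ≈ 0.870 mV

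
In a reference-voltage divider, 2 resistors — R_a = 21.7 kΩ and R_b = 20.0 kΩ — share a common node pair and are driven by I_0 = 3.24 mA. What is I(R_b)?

I ≈ 1.69 mA

Two-branch current divider: I_k = I_0 · R_other/(R_1 + R_2).
So I = 3.24 × 21.7/41.70 = 1.686 mA.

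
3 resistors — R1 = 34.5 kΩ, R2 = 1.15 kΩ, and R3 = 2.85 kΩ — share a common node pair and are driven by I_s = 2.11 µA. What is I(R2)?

Conductances: ΣG = 1/34.5 + 1/1.15 + 1/2.85 = 1.249 (1/kΩ).
R2 takes the fraction G_k/ΣG = 0.8696/1.249 = 0.6960, so I = 2.11 × 0.6960 = 1.468 µA.

I ≈ 1.47 µA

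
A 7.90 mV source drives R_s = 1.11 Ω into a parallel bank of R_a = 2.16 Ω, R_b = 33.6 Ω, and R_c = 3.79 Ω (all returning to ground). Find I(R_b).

Parallel bank: R_p = 1/(1/2.16 + 1/33.6 + 1/3.79) = 1.322 Ω.
Node voltage V_A = V_DC · R_p/(R_s + R_p) = 7.90 × 0.5435 = 4.294 mV.
Branch current I = V_A/R_b = 4.294/33.6 = 0.1278 mA.

I ≈ 0.128 mA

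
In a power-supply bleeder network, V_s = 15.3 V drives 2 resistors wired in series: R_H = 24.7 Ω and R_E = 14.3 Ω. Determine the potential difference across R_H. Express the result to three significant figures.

Series total: ΣR = 24.7 + 14.3 = 39.00 Ω.
By the voltage-divider rule, V = 15.3 × 24.70/39.00 = 9.690 V.

V ≈ 9.69 V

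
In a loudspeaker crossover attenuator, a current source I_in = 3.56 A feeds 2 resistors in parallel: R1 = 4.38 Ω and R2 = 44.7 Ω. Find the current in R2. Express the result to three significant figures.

For two parallel branches, I_k = I_in · (other R)/(sum of R).
So I = 3.56 × 4.38/49.08 = 0.3177 A.

I ≈ 0.318 A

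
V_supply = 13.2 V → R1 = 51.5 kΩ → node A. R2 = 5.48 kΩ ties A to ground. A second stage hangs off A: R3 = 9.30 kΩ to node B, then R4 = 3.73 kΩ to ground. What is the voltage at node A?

The second stage (R3 + R4 = 13.03 kΩ) loads node A in parallel with R2.
Effective lower resistance at A: R2 ‖ 13.03 = 3.858 kΩ.
V_A = 13.2 × 3.858/(51.5 + 3.858) = 0.9198 V.

V_A ≈ 0.920 V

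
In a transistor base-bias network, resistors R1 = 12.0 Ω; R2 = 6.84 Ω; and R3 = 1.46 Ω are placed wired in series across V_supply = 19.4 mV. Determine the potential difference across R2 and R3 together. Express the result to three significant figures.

V ≈ 7.93 mV

Series total: ΣR = 12.0 + 6.84 + 1.46 = 20.30 Ω.
R_{R2..R3} = 6.84 + 1.46 = 8.300 Ω.
V = V_supply · R/ΣR = 19.4 × 0.4089 = 7.932 mV.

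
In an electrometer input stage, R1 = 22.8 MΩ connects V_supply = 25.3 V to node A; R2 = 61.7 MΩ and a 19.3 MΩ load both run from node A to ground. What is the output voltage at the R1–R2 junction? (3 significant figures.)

First combine the lower leg with the load: R2 ‖ R_L = 14.70 MΩ.
Then V_out = V_supply · R2'/(R1 + R2') = 25.3 × 14.70/37.50 = 9.918 V.

V_out ≈ 9.92 V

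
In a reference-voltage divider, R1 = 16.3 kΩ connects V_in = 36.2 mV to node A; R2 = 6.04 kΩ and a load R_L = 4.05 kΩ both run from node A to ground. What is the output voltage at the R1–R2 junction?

First combine the lower leg with the load: R2 ‖ R_L = 2.424 kΩ.
Now apply the divider: V_out = 36.2 × 0.1295 = 4.687 mV.

V_out ≈ 4.69 mV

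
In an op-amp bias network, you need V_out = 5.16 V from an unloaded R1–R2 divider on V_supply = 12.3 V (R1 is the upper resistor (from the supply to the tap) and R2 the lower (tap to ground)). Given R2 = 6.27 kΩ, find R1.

R1 ≈ 8.68 kΩ

Required fraction k = V_out/V_supply = 0.4195.
R1 = R2·(1/k − 1) = 6.27 × 1.384 = 8.676 kΩ.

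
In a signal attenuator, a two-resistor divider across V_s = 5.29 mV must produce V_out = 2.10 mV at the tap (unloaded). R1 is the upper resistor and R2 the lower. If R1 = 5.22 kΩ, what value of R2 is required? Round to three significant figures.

Required fraction k = V_out/V_s = 0.3970.
R2 = R1 · 0.3970/(1 − 0.3970) = 3.436 kΩ.

R2 ≈ 3.44 kΩ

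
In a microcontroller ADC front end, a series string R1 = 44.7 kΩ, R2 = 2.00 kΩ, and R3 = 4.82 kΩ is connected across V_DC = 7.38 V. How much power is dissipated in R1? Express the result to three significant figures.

P ≈ 0.917 mW

Series current I = V_DC/ΣR = 7.38/51.52 = 0.1432 mA.
P(R1) = I²·R1 = (0.1432)² × 44.7 = 0.9172 mW.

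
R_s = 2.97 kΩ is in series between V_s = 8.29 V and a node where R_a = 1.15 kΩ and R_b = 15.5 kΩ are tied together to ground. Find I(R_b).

Combine the parallel branches: R_p = (1/1.15 + 1/15.5)⁻¹ = 1.071 kΩ.
Node voltage V_A = V_s · R_p/(R_s + R_p) = 8.29 × 0.2650 = 2.196 V.
Branch current I = V_A/R_b = 2.196/15.5 = 0.1417 mA.

I ≈ 0.142 mA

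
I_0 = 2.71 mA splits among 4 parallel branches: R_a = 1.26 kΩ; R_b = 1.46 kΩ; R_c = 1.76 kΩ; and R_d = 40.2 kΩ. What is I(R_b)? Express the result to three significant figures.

Conductances: ΣG = 1/1.26 + 1/1.46 + 1/1.76 + 1/40.2 = 2.072 (1/kΩ).
R_b takes the fraction G_k/ΣG = 0.6849/2.072 = 0.3306, so I = 2.71 × 0.3306 = 0.8960 mA.

I ≈ 0.896 mA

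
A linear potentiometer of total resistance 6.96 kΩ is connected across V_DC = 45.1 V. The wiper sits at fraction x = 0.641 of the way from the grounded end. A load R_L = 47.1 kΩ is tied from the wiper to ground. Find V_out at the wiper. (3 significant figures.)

V_out ≈ 28.0 V

Split the track: R_lower = x·R_p = 4.461 kΩ, R_upper = (1−x)·R_p = 2.499 kΩ.
R_L loads the lower segment: effective lower R = 4.075 kΩ.
V_out = 45.1 × 4.075/(2.499 + 4.075) = 27.96 V.
(Unloaded: V_out = x·V_DC = 28.9 V.)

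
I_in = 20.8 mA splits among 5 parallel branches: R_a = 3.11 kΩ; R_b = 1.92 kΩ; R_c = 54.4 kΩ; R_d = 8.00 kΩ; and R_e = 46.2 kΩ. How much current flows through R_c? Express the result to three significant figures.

I ≈ 0.380 mA

Conductances: ΣG = 1/3.11 + 1/1.92 + 1/54.4 + 1/8.00 + 1/46.2 = 1.007 (1/kΩ).
Current divider: I(R_c) = I_in · G_k/ΣG = 20.8 × (0.01838/1.007) = 20.8 × 0.01825 = 0.3795 mA.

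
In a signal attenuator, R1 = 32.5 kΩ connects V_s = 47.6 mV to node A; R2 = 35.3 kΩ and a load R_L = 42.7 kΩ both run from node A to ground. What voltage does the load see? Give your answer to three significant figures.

First combine the lower leg with the load: R2 ‖ R_L = 19.32 kΩ.
Voltage divider with the loaded lower leg: V_out = 47.6 × 19.32/(32.5 + 19.32) = 47.6 × 0.3729 = 17.75 mV.
(Unloaded it would be 24.8 mV; the load pulls it down.)

V_out ≈ 17.7 mV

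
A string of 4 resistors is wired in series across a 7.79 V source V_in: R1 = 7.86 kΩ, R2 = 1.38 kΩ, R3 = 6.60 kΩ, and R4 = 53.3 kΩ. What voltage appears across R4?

V ≈ 6.01 V

Total series resistance ΣR = 7.86 + 1.38 + 6.60 + 53.3 = 69.14 kΩ.
Voltage divider: V = V_in · (53.30 / 69.14) = 7.79 × 0.7709 = 6.005 V.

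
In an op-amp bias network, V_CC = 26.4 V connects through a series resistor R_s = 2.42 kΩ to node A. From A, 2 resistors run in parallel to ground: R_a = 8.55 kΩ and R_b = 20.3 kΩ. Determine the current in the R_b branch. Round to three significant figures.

I ≈ 0.927 mA

Equivalent of the parallel group: R_p = 6.016 kΩ.
Node voltage V_A = V_CC · R_p/(R_s + R_p) = 26.4 × 0.7131 = 18.83 V.
I(R_b) = V_A / R_b = 18.83/20.3 = 0.9274 mA.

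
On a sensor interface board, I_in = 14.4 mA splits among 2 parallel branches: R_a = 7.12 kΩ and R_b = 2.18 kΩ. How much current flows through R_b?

I ≈ 11.0 mA

With just two branches, the current splits inversely with resistance.
So I = 14.4 × 7.12/9.300 = 11.02 mA.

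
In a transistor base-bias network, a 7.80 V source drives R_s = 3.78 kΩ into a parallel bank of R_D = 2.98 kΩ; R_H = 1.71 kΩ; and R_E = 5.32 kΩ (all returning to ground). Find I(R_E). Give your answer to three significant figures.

I ≈ 0.283 mA

Combine the parallel branches: R_p = (1/2.98 + 1/1.71 + 1/5.32)⁻¹ = 0.9023 kΩ.
Node voltage V_A = V_in · R_p/(R_s + R_p) = 7.80 × 0.1927 = 1.503 V.
Branch current I = V_A/R_E = 1.503/5.32 = 0.2825 mA.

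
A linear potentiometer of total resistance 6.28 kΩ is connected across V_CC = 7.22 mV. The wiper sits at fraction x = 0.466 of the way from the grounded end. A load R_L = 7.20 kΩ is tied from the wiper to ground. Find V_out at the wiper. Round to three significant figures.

Split the track: R_lower = x·R_p = 2.926 kΩ, R_upper = (1−x)·R_p = 3.354 kΩ.
(x·R_p) ‖ R_L = 2.081 kΩ.
Loaded-divider output: V_out = 7.22 × 0.3829 = 2.764 mV.
(Unloaded: V_out = x·V_CC = 3.36 mV.)

V_out ≈ 2.76 mV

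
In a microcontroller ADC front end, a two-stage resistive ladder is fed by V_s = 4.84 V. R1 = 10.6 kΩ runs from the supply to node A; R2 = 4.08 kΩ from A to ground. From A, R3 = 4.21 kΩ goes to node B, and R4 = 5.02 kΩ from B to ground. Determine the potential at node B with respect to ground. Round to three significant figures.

V_B ≈ 0.555 V

Node A sees R2 in parallel with the series input of stage 2, R3 + R4 = 9.230 kΩ.
R2 ‖ (R3+R4) = 2.829 kΩ.
V_A = 4.84 × 2.829/(10.6 + 2.829) = 1.020 V.
V_B = V_A × 0.5439 = 0.5546 V.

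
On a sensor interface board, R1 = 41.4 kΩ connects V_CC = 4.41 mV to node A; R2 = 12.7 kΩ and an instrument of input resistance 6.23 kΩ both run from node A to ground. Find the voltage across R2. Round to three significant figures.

V_out ≈ 0.404 mV

The load sits in parallel with R2, giving an effective lower resistance R2' = R2·R_L/(R2+R_L) = 4.180 kΩ.
Now apply the divider: V_out = 4.41 × 0.09170 = 0.4044 mV.
(Unloaded it would be 1.04 mV; the load pulls it down.)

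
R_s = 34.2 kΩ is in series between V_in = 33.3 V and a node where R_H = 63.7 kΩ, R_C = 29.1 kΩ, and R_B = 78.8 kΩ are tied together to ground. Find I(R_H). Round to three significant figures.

Combine the parallel branches: R_p = (1/63.7 + 1/29.1 + 1/78.8)⁻¹ = 15.94 kΩ.
Node voltage V_A = V_in · R_p/(R_s + R_p) = 33.3 × 0.3178 = 10.58 V.
Branch current I = V_A/R_H = 10.58/63.7 = 0.1662 mA.

I ≈ 0.166 mA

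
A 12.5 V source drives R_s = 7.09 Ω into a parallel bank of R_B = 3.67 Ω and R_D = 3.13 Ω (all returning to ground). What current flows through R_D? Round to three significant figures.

Parallel bank: R_p = 1/(1/3.67 + 1/3.13) = 1.689 Ω.
V_A by voltage divider: V_A = 12.5 × 1.689/(7.09 + 1.689) = 2.405 V.
I(R_D) = V_A / R_D = 2.405/3.13 = 0.7684 A.

I ≈ 0.768 A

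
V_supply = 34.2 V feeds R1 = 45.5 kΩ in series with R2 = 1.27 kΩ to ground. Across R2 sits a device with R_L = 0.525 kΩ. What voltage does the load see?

The load sits in parallel with R2, giving an effective lower resistance R2' = R2·R_L/(R2+R_L) = 0.3714 kΩ.
Then V_out = V_supply · R2'/(R1 + R2') = 34.2 × 0.3714/45.87 = 0.2769 V.

V_out ≈ 0.277 V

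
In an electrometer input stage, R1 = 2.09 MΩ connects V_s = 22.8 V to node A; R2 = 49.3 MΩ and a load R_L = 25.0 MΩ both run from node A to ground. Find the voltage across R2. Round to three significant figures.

The load sits in parallel with R2, giving an effective lower resistance R2' = R2·R_L/(R2+R_L) = 16.59 MΩ.
Voltage divider with the loaded lower leg: V_out = 22.8 × 16.59/(2.09 + 16.59) = 22.8 × 0.8881 = 20.25 V.
(Unloaded it would be 21.9 V; the load pulls it down.)

V_out ≈ 20.2 V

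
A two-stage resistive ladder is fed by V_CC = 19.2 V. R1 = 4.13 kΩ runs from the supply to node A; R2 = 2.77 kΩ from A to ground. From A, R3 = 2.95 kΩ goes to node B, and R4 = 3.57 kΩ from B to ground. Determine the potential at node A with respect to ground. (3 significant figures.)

Looking into the second stage from A: R3 + R4 = 6.520 kΩ appears in parallel with R2.
R2 ‖ (R3+R4) = 1.944 kΩ.
V_A = 19.2 × 1.944/(4.13 + 1.944) = 6.145 V.

V_A ≈ 6.15 V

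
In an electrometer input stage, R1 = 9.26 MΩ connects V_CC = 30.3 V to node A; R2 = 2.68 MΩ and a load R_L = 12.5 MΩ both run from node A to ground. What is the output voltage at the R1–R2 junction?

V_out ≈ 5.83 V

First combine the lower leg with the load: R2 ‖ R_L = 2.207 MΩ.
Now apply the divider: V_out = 30.3 × 0.1925 = 5.831 V.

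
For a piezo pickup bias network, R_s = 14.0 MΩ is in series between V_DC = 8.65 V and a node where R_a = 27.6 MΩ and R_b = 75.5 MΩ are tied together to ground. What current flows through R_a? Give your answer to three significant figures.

I ≈ 0.185 µA

Combine the parallel branches: R_p = (1/27.6 + 1/75.5)⁻¹ = 20.21 MΩ.
V_A = 8.65 × 20.21/34.21 = 5.110 V.
Branch current I = V_A/R_a = 5.110/27.6 = 0.1852 µA.
(Equivalently: I_total = 0.2528 µA, then current-divider fraction G_k/ΣG = 0.7323.)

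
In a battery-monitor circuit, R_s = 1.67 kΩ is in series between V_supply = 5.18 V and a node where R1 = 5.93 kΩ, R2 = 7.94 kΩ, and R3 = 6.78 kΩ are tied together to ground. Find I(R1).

I ≈ 0.503 mA

Parallel bank: R_p = 1/(1/5.93 + 1/7.94 + 1/6.78) = 2.262 kΩ.
V_A by voltage divider: V_A = 5.18 × 2.262/(1.67 + 2.262) = 2.980 V.
I(R1) = V_A / R1 = 2.980/5.93 = 0.5025 mA.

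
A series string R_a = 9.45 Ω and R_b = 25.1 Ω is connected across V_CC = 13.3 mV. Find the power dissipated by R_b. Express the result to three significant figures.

P ≈ 3.72 µW

The common current is I = 13.3/34.55 = 0.3849 mA.
V(R_b) = I·R = 9.662 mV; P = V·I = 9.662 × 0.3849 = 3.719 µW.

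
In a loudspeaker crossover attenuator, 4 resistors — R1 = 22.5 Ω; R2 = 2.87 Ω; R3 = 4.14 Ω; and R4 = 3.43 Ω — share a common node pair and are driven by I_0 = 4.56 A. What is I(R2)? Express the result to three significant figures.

ΣG = 1/22.5 + 1/2.87 + 1/4.14 + 1/3.43 = 0.9260.
R2 takes the fraction G_k/ΣG = 0.3484/0.9260 = 0.3763, so I = 4.56 × 0.3763 = 1.716 A.

I ≈ 1.72 A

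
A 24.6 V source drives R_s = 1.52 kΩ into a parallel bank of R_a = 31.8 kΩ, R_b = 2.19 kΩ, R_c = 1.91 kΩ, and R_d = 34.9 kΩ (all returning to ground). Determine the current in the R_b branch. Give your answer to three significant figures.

I ≈ 4.35 mA

Parallel bank: R_p = 1/(1/31.8 + 1/2.19 + 1/1.91 + 1/34.9) = 0.9613 kΩ.
V_A = 24.6 × 0.9613/2.481 = 9.530 V.
Branch current I = V_A/R_b = 9.530/2.19 = 4.352 mA.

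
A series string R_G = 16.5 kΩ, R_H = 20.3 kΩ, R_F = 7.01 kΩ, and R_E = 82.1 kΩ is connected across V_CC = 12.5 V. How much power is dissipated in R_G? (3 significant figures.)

P ≈ 0.163 mW

The common current is I = 12.5/125.9 = 0.09928 mA.
V(R_G) = I·R = 1.638 V; P = V·I = 1.638 × 0.09928 = 0.1626 mW.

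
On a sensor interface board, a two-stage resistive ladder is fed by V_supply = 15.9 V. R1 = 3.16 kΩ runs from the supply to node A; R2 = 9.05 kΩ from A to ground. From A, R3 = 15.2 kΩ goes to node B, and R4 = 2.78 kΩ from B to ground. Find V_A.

V_A ≈ 10.4 V

Looking into the second stage from A: R3 + R4 = 17.98 kΩ appears in parallel with R2.
Effective lower resistance at A: R2 ‖ 17.98 = 6.020 kΩ.
V_A = 15.9 × 6.020/(3.16 + 6.020) = 10.43 V.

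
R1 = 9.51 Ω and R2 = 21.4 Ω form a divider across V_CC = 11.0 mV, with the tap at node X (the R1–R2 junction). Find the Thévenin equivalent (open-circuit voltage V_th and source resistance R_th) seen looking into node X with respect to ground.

Open-circuit (no load on X): V_th = V_CC · R2/(R1 + R2) = 11.0 × 21.4/(9.510 + 21.4) = 7.616 mV.
Looking into X with the source shorted: R_th = R1·R2/(R1+R2) = 9.510 × 21.4/30.91 = 6.584 Ω.

V_th ≈ 7.62 mV, R_th ≈ 6.58 Ω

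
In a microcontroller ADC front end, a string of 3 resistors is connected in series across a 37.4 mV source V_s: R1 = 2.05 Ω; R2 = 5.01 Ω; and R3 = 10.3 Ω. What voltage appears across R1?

Total series resistance ΣR = 2.05 + 5.01 + 10.3 = 17.36 Ω.
By the voltage-divider rule, V = 37.4 × 2.050/17.36 = 4.416 mV.

V ≈ 4.42 mV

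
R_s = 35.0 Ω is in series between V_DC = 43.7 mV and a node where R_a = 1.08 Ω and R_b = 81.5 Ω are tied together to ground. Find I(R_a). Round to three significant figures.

I ≈ 1.20 mA

Equivalent of the parallel group: R_p = 1.066 Ω.
V_A by voltage divider: V_A = 43.7 × 1.066/(35.0 + 1.066) = 1.291 mV.
Branch current I = V_A/R_a = 1.291/1.08 = 1.196 mA.
(Equivalently: I_total = 1.212 mA, then current-divider fraction G_k/ΣG = 0.9869.)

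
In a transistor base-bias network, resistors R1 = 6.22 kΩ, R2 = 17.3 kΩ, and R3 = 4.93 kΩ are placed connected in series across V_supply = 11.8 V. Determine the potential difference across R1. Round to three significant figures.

Series total: ΣR = 6.22 + 17.3 + 4.93 = 28.45 kΩ.
By the voltage-divider rule, V = 11.8 × 6.220/28.45 = 2.580 V.

V ≈ 2.58 V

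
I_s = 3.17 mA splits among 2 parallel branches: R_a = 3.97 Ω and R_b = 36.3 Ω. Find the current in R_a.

Two-branch current divider: I_k = I_s · R_other/(R_1 + R_2).
So I = 3.17 × 36.3/40.27 = 2.857 mA.

I ≈ 2.86 mA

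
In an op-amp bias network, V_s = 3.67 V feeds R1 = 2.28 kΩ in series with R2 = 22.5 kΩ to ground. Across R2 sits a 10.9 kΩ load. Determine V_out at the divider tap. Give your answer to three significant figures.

V_out ≈ 2.80 V

The load sits in parallel with R2, giving an effective lower resistance R2' = R2·R_L/(R2+R_L) = 7.343 kΩ.
Voltage divider with the loaded lower leg: V_out = 3.67 × 7.343/(2.28 + 7.343) = 3.67 × 0.7631 = 2.800 V.
(Unloaded it would be 3.33 V; the load pulls it down.)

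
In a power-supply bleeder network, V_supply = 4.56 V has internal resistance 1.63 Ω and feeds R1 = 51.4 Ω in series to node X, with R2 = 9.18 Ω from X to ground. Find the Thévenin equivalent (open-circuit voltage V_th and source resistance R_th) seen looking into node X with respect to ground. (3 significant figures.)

R1' = 1.63 + 51.4 = 53.03 Ω (source resistance + R1).
V_th is the unloaded tap voltage: V_supply · R2/(R1'+R2) = 4.56 × 0.1476 = 0.6729 V.
Zeroing V_supply shorts the top of R1' to ground, so R_th = R1' ‖ R2 = 7.825 Ω.

V_th ≈ 0.673 V, R_th ≈ 7.83 Ω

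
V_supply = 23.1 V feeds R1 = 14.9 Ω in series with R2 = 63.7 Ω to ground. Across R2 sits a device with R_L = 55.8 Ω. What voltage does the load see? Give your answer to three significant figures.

V_out ≈ 15.4 V

R2 ‖ R_L = (63.7 × 55.8)/(63.7 + 55.8) = 29.74 Ω.
Then V_out = V_supply · R2'/(R1 + R2') = 23.1 × 29.74/44.64 = 15.39 V.
(Unloaded it would be 18.7 V; the load pulls it down.)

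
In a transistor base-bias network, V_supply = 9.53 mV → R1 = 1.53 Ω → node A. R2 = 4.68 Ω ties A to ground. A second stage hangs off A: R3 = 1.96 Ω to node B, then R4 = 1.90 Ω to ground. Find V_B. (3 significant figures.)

Node A sees R2 in parallel with the series input of stage 2, R3 + R4 = 3.860 Ω.
Effective lower resistance at A: R2 ‖ 3.860 = 2.115 Ω.
First divider: V_A = V_supply · 2.115/(1.53 + 2.115) = 5.530 mV.
Then the unloaded second divider: V_B = V_A × R4/(R3+R4) = 5.530 × 0.4922 = 2.722 mV.

V_B ≈ 2.72 mV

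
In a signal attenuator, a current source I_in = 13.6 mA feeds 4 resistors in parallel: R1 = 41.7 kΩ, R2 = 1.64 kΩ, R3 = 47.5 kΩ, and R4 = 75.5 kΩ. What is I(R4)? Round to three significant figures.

I ≈ 0.270 mA

Conductances: ΣG = 1/41.7 + 1/1.64 + 1/47.5 + 1/75.5 = 0.6680 (1/kΩ).
Current divider: I(R4) = I_in · G_k/ΣG = 13.6 × (0.01325/0.6680) = 13.6 × 0.01983 = 0.2696 mA.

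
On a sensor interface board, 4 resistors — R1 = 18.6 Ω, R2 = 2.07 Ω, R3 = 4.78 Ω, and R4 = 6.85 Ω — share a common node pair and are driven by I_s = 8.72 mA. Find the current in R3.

Conductances: ΣG = 1/18.6 + 1/2.07 + 1/4.78 + 1/6.85 = 0.8920 (1/Ω).
By the current-divider rule, I = I_s · G_k/ΣG = 8.72 × 0.2345 = 2.045 mA.

I ≈ 2.05 mA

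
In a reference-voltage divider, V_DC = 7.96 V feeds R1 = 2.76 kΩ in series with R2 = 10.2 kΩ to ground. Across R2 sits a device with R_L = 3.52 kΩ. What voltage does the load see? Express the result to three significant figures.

First combine the lower leg with the load: R2 ‖ R_L = 2.617 kΩ.
Now apply the divider: V_out = 7.96 × 0.4867 = 3.874 V.

V_out ≈ 3.87 V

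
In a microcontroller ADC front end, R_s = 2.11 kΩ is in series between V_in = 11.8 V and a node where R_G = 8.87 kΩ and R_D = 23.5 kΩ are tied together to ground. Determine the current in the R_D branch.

Combine the parallel branches: R_p = (1/8.87 + 1/23.5)⁻¹ = 6.439 kΩ.
V_A = 11.8 × 6.439/8.549 = 8.888 V.
I(R_D) = V_A / R_D = 8.888/23.5 = 0.3782 mA.

I ≈ 0.378 mA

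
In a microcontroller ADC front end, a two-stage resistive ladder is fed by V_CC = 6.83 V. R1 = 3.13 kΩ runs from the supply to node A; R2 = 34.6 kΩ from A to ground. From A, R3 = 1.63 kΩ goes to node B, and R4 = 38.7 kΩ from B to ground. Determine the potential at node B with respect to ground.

V_B ≈ 5.61 V

Looking into the second stage from A: R3 + R4 = 40.33 kΩ appears in parallel with R2.
Effective lower resistance at A: R2 ‖ 40.33 = 18.62 kΩ.
V_A = 6.83 × 18.62/(3.13 + 18.62) = 5.847 V.
Then the unloaded second divider: V_B = V_A × R4/(R3+R4) = 5.847 × 0.9596 = 5.611 V.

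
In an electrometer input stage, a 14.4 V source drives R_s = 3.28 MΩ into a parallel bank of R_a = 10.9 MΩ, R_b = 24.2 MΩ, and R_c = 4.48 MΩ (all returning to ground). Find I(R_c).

I ≈ 1.48 µA

Equivalent of the parallel group: R_p = 2.807 MΩ.
Node voltage V_A = V_in · R_p/(R_s + R_p) = 14.4 × 0.4611 = 6.640 V.
Branch current I = V_A/R_c = 6.640/4.48 = 1.482 µA.
(Check via current divider: I_total = 2.366 µA; share G_k/ΣG = 0.6265 → same result.)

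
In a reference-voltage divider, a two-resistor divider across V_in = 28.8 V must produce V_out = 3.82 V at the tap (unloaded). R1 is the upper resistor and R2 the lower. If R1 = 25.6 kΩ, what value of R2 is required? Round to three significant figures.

R2 ≈ 3.91 kΩ

Required fraction k = V_out/V_in = 0.1326.
Rearranging, R2 = R1·k/(1−k) = 25.6 × 0.1529 = 3.915 kΩ.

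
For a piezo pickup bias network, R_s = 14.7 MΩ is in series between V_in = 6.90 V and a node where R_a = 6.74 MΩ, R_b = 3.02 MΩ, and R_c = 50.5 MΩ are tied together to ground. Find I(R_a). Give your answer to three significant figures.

I ≈ 0.123 µA

Parallel bank: R_p = 1/(1/6.74 + 1/3.02 + 1/50.5) = 2.003 MΩ.
V_A by voltage divider: V_A = 6.90 × 2.003/(14.7 + 2.003) = 0.8274 V.
I(R_a) = V_A / R_a = 0.8274/6.74 = 0.1228 µA.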